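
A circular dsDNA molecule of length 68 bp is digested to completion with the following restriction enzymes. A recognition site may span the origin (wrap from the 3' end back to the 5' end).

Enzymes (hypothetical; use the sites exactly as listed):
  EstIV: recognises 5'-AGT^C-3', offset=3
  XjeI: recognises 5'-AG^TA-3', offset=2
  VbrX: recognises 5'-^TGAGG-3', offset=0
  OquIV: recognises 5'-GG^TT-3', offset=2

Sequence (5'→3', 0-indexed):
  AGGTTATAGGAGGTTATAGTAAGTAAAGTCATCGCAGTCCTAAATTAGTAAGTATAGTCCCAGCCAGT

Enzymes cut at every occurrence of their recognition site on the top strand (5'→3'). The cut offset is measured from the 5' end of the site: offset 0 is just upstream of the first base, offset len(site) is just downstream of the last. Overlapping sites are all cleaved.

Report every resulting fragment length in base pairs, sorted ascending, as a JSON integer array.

Per-enzyme occurrences:
  EstIV AGTC/3: at [26, 35, 55] ⇒ [29, 38, 58]
  XjeI AGTA/2: at [17, 21, 46, 50, 65] ⇒ [19, 23, 48, 52, 67]
  VbrX (TGAGG, off=0): no sites
  OquIV GGTT/2: at [1, 11] ⇒ [3, 13]

Pooled cuts: [3, 13, 19, 23, 29, 38, 48, 52, 58, 67]

Fragments:
  3→13: 10 bp
  13→19: 6 bp
  19→23: 4 bp
  23→29: 6 bp
  29→38: 9 bp
  38→48: 10 bp
  48→52: 4 bp
  52→58: 6 bp
  58→67: 9 bp
  67→3 (wrap): 68-67+3 = 4 bp

[4,4,4,6,6,6,9,9,10,10]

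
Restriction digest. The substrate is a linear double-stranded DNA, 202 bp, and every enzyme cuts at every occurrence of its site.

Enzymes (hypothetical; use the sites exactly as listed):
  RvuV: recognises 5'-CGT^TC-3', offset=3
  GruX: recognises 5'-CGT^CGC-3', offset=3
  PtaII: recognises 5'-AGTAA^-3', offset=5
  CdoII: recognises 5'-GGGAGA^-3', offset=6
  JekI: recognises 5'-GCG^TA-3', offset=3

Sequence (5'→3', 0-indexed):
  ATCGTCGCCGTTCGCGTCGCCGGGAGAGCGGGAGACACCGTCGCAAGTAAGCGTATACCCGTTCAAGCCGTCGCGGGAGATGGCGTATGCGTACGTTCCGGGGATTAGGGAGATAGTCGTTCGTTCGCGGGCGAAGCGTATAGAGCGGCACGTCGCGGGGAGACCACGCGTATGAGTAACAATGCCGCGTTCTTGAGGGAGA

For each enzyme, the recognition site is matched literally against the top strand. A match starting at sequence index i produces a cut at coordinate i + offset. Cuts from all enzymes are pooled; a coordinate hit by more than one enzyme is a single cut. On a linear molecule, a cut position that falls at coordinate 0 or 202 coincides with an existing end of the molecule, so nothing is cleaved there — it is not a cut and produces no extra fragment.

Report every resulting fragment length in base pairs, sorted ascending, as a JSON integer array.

Scan for sites:
  RvuV CGTTC/3: at [8, 59, 93, 117, 121, 187] ⇒ [11, 62, 96, 120, 124, 190]
  GruX CGTCGC/3: at [2, 14, 38, 68, 150] ⇒ [5, 17, 41, 71, 153]
  PtaII AGTAA/5: at [45, 174] ⇒ [50, 179]
  CdoII GGGAGA/6: at [21, 29, 74, 107, 157, 196] ⇒ [27, 35, 80, 113, 163] (position 202 is a terminus of the linear molecule — no cut)
  JekI GCGTA/3: at [50, 82, 88, 135, 167] ⇒ [53, 85, 91, 138, 170]

Pooled cuts: [5, 11, 17, 27, 35, 41, 50, 53, 62, 71, 80, 85, 91, 96, 113, 120, 124, 138, 153, 163, 170, 179, 190]

Fragments:
  [0,5): 5 bp
  [5,11): 6 bp
  [11,17): 6 bp
  [17,27): 10 bp
  [27,35): 8 bp
  [35,41): 6 bp
  [41,50): 9 bp
  [50,53): 3 bp
  [53,62): 9 bp
  [62,71): 9 bp
  [71,80): 9 bp
  [80,85): 5 bp
  [85,91): 6 bp
  [91,96): 5 bp
  [96,113): 17 bp
  [113,120): 7 bp
  [120,124): 4 bp
  [124,138): 14 bp
  [138,153): 15 bp
  [153,163): 10 bp
  [163,170): 7 bp
  [170,179): 9 bp
  [179,190): 11 bp
  [190,202): 12 bp

[3,4,5,5,5,6,6,6,6,7,7,8,9,9,9,9,9,10,10,11,12,14,15,17]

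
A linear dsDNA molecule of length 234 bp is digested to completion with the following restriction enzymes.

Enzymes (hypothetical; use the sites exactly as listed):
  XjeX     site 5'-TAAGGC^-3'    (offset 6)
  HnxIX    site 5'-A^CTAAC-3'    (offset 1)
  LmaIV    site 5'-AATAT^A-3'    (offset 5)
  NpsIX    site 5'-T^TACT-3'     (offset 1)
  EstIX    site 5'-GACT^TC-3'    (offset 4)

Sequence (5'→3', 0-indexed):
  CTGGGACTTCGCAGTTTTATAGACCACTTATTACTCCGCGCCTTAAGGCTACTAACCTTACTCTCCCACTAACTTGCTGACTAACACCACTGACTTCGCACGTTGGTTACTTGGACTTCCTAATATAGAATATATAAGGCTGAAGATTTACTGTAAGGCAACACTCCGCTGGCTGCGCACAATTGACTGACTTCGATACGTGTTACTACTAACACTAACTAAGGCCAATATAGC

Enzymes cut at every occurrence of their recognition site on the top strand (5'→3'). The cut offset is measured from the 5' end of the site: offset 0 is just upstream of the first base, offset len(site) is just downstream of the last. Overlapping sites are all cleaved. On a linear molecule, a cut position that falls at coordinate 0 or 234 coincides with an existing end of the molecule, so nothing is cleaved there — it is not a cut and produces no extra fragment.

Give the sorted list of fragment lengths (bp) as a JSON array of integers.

Per-enzyme occurrences:
  XjeX TAAGGC/6: at [43, 134, 153, 219] ⇒ [49, 140, 159, 225]
  HnxIX ACTAAC/1: at [50, 67, 79, 207, 213] ⇒ [51, 68, 80, 208, 214]
  LmaIV AATATA/5: at [121, 128, 226] ⇒ [126, 133, 231]
  NpsIX TTACT/1: at [30, 57, 106, 147, 202] ⇒ [31, 58, 107, 148, 203]
  EstIX GACTTC/4: at [4, 91, 113, 188] ⇒ [8, 95, 117, 192]

All cut coordinates (distinct, sorted): [8, 31, 49, 51, 58, 68, 80, 95, 107, 117, 126, 133, 140, 148, 159, 192, 203, 208, 214, 225, 231]

Fragments:
  [0,8): 8 bp
  [8,31): 23 bp
  [31,49): 18 bp
  [49,51): 2 bp
  [51,58): 7 bp
  [58,68): 10 bp
  [68,80): 12 bp
  [80,95): 15 bp
  [95,107): 12 bp
  [107,117): 10 bp
  [117,126): 9 bp
  [126,133): 7 bp
  [133,140): 7 bp
  [140,148): 8 bp
  [148,159): 11 bp
  [159,192): 33 bp
  [192,203): 11 bp
  [203,208): 5 bp
  [208,214): 6 bp
  [214,225): 11 bp
  [225,231): 6 bp
  [231,234): 3 bp

[2,3,5,6,6,7,7,7,8,8,9,10,10,11,11,11,12,12,15,18,23,33]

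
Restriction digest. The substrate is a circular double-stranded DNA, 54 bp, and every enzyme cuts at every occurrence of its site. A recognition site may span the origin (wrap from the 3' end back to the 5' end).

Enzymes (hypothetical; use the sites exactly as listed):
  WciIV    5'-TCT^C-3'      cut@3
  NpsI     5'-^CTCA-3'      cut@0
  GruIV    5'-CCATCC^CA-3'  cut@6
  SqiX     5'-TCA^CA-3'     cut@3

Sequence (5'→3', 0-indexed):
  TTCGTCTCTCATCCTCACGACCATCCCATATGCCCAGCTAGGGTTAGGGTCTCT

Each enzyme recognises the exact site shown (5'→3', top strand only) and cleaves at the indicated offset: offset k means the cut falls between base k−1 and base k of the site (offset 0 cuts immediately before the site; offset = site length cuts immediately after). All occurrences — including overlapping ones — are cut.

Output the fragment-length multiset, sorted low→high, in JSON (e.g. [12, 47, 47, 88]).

[2,4,9,13,26]

Scan for sites:
  WciIV (TCTC, off=3): starts [4, 6, 49] → cuts [7, 9, 52]
  NpsI (CTCA, off=0): starts [7, 13] → cuts [7, 13]
  GruIV (CCATCCCA, off=6): starts [20] → cuts [26]
  SqiX (TCACA, off=3): no sites

All cut coordinates (distinct, sorted): [7, 9, 13, 26, 52]

Fragments:
  7→9: 2 bp
  9→13: 4 bp
  13→26: 13 bp
  26→52: 26 bp
  52→7 (wrap): 54-52+7 = 9 bp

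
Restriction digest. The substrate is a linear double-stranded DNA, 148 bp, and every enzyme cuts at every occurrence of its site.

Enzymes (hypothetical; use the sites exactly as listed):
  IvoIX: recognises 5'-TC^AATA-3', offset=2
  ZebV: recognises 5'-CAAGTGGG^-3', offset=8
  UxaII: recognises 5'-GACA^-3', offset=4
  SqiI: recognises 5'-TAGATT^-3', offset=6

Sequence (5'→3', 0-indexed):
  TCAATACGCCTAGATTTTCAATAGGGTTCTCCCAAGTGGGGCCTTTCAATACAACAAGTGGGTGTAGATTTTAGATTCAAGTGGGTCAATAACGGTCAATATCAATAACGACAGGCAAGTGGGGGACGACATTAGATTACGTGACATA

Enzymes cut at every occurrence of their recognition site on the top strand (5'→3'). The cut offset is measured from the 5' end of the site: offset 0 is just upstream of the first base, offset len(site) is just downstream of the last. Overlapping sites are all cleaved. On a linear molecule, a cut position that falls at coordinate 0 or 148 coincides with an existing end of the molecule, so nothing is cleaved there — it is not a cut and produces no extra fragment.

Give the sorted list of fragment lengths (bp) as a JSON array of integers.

Scan for sites:
  IvoIX TCAATA/2: at [0, 17, 45, 85, 95, 101] ⇒ [2, 19, 47, 87, 97, 103]
  ZebV CAAGTGGG/8: at [32, 54, 77, 115] ⇒ [40, 62, 85, 123]
  UxaII GACA/4: at [109, 127, 142] ⇒ [113, 131, 146]
  SqiI TAGATT/6: at [10, 64, 71, 132] ⇒ [16, 70, 77, 138]

Pooled cuts: [2, 16, 19, 40, 47, 62, 70, 77, 85, 87, 97, 103, 113, 123, 131, 138, 146]

Fragments:
  [0,2): 2 bp
  [2,16): 14 bp
  [16,19): 3 bp
  [19,40): 21 bp
  [40,47): 7 bp
  [47,62): 15 bp
  [62,70): 8 bp
  [70,77): 7 bp
  [77,85): 8 bp
  [85,87): 2 bp
  [87,97): 10 bp
  [97,103): 6 bp
  [103,113): 10 bp
  [113,123): 10 bp
  [123,131): 8 bp
  [131,138): 7 bp
  [138,146): 8 bp
  [146,148): 2 bp

[2,2,2,3,6,7,7,7,8,8,8,8,10,10,10,14,15,21]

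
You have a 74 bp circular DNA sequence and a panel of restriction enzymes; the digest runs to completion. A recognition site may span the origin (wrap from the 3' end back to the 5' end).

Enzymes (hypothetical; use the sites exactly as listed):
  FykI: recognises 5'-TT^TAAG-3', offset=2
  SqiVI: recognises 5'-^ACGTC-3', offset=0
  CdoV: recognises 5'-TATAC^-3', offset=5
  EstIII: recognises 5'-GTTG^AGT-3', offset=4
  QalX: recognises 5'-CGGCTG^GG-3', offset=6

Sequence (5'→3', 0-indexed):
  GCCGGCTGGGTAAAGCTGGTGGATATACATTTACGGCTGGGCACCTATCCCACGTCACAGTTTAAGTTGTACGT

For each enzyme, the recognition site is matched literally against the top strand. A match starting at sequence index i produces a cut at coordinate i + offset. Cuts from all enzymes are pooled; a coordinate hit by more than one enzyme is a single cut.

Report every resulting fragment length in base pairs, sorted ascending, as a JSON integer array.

Scan for sites:
  FykI TTTAAG/2: at [60] ⇒ [62]
  SqiVI ACGTC/0: at [51] ⇒ [51]
  CdoV TATAC/5: at [23] ⇒ [28]
  EstIII (GTTGAGT, off=4): no sites
  QalX CGGCTGGG/6: at [2, 33] ⇒ [8, 39]

Pooled cuts: [8, 28, 39, 51, 62]

Fragments:
  8→28: 20 bp
  28→39: 11 bp
  39→51: 12 bp
  51→62: 11 bp
  62→8 (wrap): 74-62+8 = 20 bp

[11,11,12,20,20]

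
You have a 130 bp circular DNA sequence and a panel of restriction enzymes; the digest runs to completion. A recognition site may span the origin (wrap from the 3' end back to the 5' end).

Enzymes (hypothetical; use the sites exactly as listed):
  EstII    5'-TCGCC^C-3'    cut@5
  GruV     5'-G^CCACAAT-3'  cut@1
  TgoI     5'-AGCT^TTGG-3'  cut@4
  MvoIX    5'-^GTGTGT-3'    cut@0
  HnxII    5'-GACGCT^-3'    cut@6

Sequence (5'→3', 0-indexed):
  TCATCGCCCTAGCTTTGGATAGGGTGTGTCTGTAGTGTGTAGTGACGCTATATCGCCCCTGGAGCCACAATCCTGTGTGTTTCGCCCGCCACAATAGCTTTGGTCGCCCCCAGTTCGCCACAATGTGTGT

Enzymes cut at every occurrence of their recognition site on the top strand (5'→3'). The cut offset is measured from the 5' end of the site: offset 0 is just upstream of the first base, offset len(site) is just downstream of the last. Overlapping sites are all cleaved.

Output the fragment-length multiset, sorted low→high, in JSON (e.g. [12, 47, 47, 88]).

Site scan:
  EstII (TCGCCC, off=5): starts [3, 52, 81, 103] → cuts [8, 57, 86, 108]
  GruV (GCCACAAT, off=1): starts [63, 87, 116] → cuts [64, 88, 117]
  TgoI (AGCTTTGG, off=4): starts [10, 95] → cuts [14, 99]
  MvoIX (GTGTGT, off=0): starts [23, 34, 74, 124] → cuts [23, 34, 74, 124]
  HnxII (GACGCT, off=6): starts [43] → cuts [49]

Pooled cuts: [8, 14, 23, 34, 49, 57, 64, 74, 86, 88, 99, 108, 117, 124]

Fragments:
  8→14: 6 bp
  14→23: 9 bp
  23→34: 11 bp
  34→49: 15 bp
  49→57: 8 bp
  57→64: 7 bp
  64→74: 10 bp
  74→86: 12 bp
  86→88: 2 bp
  88→99: 11 bp
  99→108: 9 bp
  108→117: 9 bp
  117→124: 7 bp
  124→8 (wrap): 130-124+8 = 14 bp

[2,6,7,7,8,9,9,9,10,11,11,12,14,15]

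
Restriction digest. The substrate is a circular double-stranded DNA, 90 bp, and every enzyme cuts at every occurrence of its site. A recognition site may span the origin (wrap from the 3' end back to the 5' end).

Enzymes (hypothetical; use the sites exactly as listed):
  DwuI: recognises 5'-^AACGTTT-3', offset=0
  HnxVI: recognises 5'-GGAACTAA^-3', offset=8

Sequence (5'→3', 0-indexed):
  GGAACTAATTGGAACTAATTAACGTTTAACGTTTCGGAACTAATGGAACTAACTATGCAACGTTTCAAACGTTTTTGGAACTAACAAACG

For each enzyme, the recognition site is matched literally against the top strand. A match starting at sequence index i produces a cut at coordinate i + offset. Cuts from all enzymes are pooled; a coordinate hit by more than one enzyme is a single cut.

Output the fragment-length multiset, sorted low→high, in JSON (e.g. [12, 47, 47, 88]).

[2,6,7,9,9,10,14,16,17]

Site scan:
  DwuI (AACGTTT, off=0): starts [20, 27, 58, 67] → cuts [20, 27, 58, 67]
  HnxVI (GGAACTAA, off=8): starts [0, 10, 35, 44, 76] → cuts [8, 18, 43, 52, 84]

All cut coordinates (distinct, sorted): [8, 18, 20, 27, 43, 52, 58, 67, 84]

Fragments:
  8→18: 10 bp
  18→20: 2 bp
  20→27: 7 bp
  27→43: 16 bp
  43→52: 9 bp
  52→58: 6 bp
  58→67: 9 bp
  67→84: 17 bp
  84→8 (wrap): 90-84+8 = 14 bp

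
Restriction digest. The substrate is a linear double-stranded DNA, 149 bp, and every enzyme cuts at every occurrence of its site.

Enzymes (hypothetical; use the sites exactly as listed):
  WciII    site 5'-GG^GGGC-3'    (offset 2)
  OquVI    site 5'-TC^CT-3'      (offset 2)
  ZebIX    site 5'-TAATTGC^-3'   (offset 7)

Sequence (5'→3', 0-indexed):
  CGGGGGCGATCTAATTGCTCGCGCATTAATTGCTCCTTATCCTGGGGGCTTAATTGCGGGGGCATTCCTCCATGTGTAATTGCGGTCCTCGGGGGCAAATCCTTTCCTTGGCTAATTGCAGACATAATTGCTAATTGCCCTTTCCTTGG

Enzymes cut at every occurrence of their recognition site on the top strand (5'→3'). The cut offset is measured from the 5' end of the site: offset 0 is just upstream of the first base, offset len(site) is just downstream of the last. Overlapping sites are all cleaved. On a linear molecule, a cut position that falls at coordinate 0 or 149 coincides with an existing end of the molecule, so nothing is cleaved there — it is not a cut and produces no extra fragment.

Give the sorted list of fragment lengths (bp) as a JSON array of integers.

Scan for sites:
  WciII GGGGGC/2: at [1, 43, 57, 90] ⇒ [3, 45, 59, 92]
  OquVI TCCT/2: at [33, 39, 65, 85, 99, 104, 142] ⇒ [35, 41, 67, 87, 101, 106, 144]
  ZebIX TAATTGC/7: at [11, 26, 50, 76, 112, 124, 131] ⇒ [18, 33, 57, 83, 119, 131, 138]

All cut coordinates (distinct, sorted): [3, 18, 33, 35, 41, 45, 57, 59, 67, 83, 87, 92, 101, 106, 119, 131, 138, 144]

Fragment lengths:
  [0,3): 3 bp
  [3,18): 15 bp
  [18,33): 15 bp
  [33,35): 2 bp
  [35,41): 6 bp
  [41,45): 4 bp
  [45,57): 12 bp
  [57,59): 2 bp
  [59,67): 8 bp
  [67,83): 16 bp
  [83,87): 4 bp
  [87,92): 5 bp
  [92,101): 9 bp
  [101,106): 5 bp
  [106,119): 13 bp
  [119,131): 12 bp
  [131,138): 7 bp
  [138,144): 6 bp
  [144,149): 5 bp

[2,2,3,4,4,5,5,5,6,6,7,8,9,12,12,13,15,15,16]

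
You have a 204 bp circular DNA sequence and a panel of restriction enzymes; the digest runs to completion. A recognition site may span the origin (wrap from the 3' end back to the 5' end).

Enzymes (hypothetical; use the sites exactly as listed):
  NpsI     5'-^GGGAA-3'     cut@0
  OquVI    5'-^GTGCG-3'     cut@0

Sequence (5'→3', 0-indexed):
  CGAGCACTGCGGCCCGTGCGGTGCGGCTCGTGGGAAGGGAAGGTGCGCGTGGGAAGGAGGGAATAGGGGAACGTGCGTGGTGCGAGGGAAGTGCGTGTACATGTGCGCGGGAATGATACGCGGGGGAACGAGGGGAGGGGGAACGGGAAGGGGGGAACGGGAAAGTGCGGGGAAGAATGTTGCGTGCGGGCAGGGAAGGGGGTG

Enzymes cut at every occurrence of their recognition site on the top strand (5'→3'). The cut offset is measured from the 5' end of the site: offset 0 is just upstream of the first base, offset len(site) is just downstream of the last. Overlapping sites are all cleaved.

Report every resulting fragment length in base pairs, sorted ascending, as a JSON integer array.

Per-enzyme occurrences:
  NpsI GGGAA/0: at [31, 36, 50, 58, 66, 85, 108, 123, 138, 144, 152, 158, 169, 192] ⇒ [31, 36, 50, 58, 66, 85, 108, 123, 138, 144, 152, 158, 169, 192]
  OquVI GTGCG/0: at [15, 20, 42, 72, 79, 90, 102, 164, 183, 201] ⇒ [15, 20, 42, 72, 79, 90, 102, 164, 183, 201]

Pooled cuts: [15, 20, 31, 36, 42, 50, 58, 66, 72, 79, 85, 90, 102, 108, 123, 138, 144, 152, 158, 164, 169, 183, 192, 201]

Fragments:
  15→20: 5 bp
  20→31: 11 bp
  31→36: 5 bp
  36→42: 6 bp
  42→50: 8 bp
  50→58: 8 bp
  58→66: 8 bp
  66→72: 6 bp
  72→79: 7 bp
  79→85: 6 bp
  85→90: 5 bp
  90→102: 12 bp
  102→108: 6 bp
  108→123: 15 bp
  123→138: 15 bp
  138→144: 6 bp
  144→152: 8 bp
  152→158: 6 bp
  158→164: 6 bp
  164→169: 5 bp
  169→183: 14 bp
  183→192: 9 bp
  192→201: 9 bp
  201→15 (wrap): 204-201+15 = 18 bp

[5,5,5,5,6,6,6,6,6,6,6,7,8,8,8,8,9,9,11,12,14,15,15,18]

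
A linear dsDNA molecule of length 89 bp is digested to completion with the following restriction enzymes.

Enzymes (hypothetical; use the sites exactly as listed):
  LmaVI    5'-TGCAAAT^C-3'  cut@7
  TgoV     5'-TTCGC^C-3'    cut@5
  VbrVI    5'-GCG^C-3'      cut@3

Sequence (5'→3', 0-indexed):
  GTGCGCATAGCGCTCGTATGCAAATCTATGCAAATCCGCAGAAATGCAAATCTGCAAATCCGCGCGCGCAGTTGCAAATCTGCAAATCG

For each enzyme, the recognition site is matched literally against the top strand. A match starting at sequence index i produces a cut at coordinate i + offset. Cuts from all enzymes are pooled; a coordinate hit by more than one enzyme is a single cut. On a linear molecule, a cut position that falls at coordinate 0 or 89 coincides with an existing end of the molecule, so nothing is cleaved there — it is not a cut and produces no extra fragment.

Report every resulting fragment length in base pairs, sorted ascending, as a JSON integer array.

[2,2,2,5,5,7,8,8,10,11,13,16]

Scan for sites:
  LmaVI TGCAAATC/7: at [18, 28, 44, 52, 72, 80] ⇒ [25, 35, 51, 59, 79, 87]
  TgoV (TTCGCC, off=5): no sites
  VbrVI GCGC/3: at [2, 9, 61, 63, 65] ⇒ [5, 12, 64, 66, 68]

Pooled cuts: [5, 12, 25, 35, 51, 59, 64, 66, 68, 79, 87]

Fragments:
  [0,5): 5 bp
  [5,12): 7 bp
  [12,25): 13 bp
  [25,35): 10 bp
  [35,51): 16 bp
  [51,59): 8 bp
  [59,64): 5 bp
  [64,66): 2 bp
  [66,68): 2 bp
  [68,79): 11 bp
  [79,87): 8 bp
  [87,89): 2 bp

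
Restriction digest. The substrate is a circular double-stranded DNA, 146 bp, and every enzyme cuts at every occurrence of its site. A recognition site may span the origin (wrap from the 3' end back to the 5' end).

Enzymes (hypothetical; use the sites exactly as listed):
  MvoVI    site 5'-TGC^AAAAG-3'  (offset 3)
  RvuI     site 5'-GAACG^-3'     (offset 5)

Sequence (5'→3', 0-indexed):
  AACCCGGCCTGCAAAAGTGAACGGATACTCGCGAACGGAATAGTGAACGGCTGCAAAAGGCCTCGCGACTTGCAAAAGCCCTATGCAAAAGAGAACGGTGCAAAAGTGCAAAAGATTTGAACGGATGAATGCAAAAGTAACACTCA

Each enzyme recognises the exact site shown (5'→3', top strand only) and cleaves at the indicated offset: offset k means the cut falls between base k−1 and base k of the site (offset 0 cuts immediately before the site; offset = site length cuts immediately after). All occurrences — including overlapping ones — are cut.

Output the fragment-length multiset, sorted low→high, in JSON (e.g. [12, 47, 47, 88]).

[4,5,8,9,11,11,12,13,14,14,19,26]

Scan for sites:
  MvoVI (TGCAAAAG, off=3): starts [9, 51, 70, 83, 98, 106, 129] → cuts [12, 54, 73, 86, 101, 109, 132]
  RvuI (GAACG, off=5): starts [18, 32, 44, 92, 118] → cuts [23, 37, 49, 97, 123]

All cut coordinates (distinct, sorted): [12, 23, 37, 49, 54, 73, 86, 97, 101, 109, 123, 132]

Fragment lengths:
  12→23: 11 bp
  23→37: 14 bp
  37→49: 12 bp
  49→54: 5 bp
  54→73: 19 bp
  73→86: 13 bp
  86→97: 11 bp
  97→101: 4 bp
  101→109: 8 bp
  109→123: 14 bp
  123→132: 9 bp
  132→12 (wrap): 146-132+12 = 26 bp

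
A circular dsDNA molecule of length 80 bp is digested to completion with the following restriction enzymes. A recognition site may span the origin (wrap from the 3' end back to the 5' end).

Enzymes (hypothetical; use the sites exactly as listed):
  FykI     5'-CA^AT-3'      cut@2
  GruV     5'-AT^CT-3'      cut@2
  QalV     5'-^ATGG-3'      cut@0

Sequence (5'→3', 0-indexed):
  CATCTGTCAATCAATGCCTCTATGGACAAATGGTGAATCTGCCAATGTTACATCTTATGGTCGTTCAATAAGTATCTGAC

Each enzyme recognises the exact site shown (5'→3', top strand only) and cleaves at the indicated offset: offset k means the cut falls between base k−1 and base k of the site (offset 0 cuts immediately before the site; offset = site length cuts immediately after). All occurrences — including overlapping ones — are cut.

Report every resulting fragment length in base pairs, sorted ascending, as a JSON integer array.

Per-enzyme occurrences:
  FykI (CAAT, off=2): starts [7, 11, 42, 65] → cuts [9, 13, 44, 67]
  GruV (ATCT, off=2): starts [1, 36, 51, 73] → cuts [3, 38, 53, 75]
  QalV (ATGG, off=0): starts [21, 29, 56] → cuts [21, 29, 56]

All cut coordinates (distinct, sorted): [3, 9, 13, 21, 29, 38, 44, 53, 56, 67, 75]

Fragments:
  3→9: 6 bp
  9→13: 4 bp
  13→21: 8 bp
  21→29: 8 bp
  29→38: 9 bp
  38→44: 6 bp
  44→53: 9 bp
  53→56: 3 bp
  56→67: 11 bp
  67→75: 8 bp
  75→3 (wrap): 80-75+3 = 8 bp

[3,4,6,6,8,8,8,8,9,9,11]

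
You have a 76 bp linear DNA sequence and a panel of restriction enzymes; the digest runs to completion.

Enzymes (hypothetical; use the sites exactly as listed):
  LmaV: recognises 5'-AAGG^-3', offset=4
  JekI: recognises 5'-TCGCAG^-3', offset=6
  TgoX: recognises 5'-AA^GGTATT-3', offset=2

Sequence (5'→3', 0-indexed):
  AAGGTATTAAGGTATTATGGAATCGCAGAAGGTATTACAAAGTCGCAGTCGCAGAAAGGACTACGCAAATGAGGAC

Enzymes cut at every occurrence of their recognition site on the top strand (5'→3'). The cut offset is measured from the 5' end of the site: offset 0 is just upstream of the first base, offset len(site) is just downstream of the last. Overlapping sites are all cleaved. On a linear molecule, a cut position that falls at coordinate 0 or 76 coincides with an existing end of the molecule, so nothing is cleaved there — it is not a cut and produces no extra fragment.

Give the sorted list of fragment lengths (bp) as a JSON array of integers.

[2,2,2,2,2,5,6,6,16,16,17]

Site scan:
  LmaV (AAGG, off=4): starts [0, 8, 28, 55] → cuts [4, 12, 32, 59]
  JekI (TCGCAG, off=6): starts [22, 42, 48] → cuts [28, 48, 54]
  TgoX (AAGGTATT, off=2): starts [0, 8, 28] → cuts [2, 10, 30]

Pooled cuts: [2, 4, 10, 12, 28, 30, 32, 48, 54, 59]

Fragment lengths:
  [0,2): 2 bp
  [2,4): 2 bp
  [4,10): 6 bp
  [10,12): 2 bp
  [12,28): 16 bp
  [28,30): 2 bp
  [30,32): 2 bp
  [32,48): 16 bp
  [48,54): 6 bp
  [54,59): 5 bp
  [59,76): 17 bp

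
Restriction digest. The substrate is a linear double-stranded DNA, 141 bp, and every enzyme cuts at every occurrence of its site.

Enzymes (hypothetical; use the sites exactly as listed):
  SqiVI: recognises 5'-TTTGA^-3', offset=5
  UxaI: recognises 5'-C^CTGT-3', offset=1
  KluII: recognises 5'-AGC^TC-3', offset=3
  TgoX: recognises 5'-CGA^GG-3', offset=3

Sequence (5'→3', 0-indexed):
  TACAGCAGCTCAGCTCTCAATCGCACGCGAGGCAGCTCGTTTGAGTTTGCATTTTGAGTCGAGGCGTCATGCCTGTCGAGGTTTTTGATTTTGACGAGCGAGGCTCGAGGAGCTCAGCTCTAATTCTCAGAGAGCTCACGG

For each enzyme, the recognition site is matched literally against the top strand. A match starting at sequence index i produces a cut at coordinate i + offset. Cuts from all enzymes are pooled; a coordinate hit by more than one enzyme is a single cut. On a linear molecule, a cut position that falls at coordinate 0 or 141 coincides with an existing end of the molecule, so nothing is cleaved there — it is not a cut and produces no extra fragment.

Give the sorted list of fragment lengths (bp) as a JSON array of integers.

Site scan:
  SqiVI TTTGA/5: at [39, 52, 83, 89] ⇒ [44, 57, 88, 94]
  UxaI CCTGT/1: at [71] ⇒ [72]
  KluII AGCTC/3: at [6, 11, 33, 110, 115, 132] ⇒ [9, 14, 36, 113, 118, 135]
  TgoX CGAGG/3: at [27, 59, 76, 98, 105] ⇒ [30, 62, 79, 101, 108]

Pooled cuts: [9, 14, 30, 36, 44, 57, 62, 72, 79, 88, 94, 101, 108, 113, 118, 135]

Fragment lengths:
  [0,9): 9 bp
  [9,14): 5 bp
  [14,30): 16 bp
  [30,36): 6 bp
  [36,44): 8 bp
  [44,57): 13 bp
  [57,62): 5 bp
  [62,72): 10 bp
  [72,79): 7 bp
  [79,88): 9 bp
  [88,94): 6 bp
  [94,101): 7 bp
  [101,108): 7 bp
  [108,113): 5 bp
  [113,118): 5 bp
  [118,135): 17 bp
  [135,141): 6 bp

[5,5,5,5,6,6,6,7,7,7,8,9,9,10,13,16,17]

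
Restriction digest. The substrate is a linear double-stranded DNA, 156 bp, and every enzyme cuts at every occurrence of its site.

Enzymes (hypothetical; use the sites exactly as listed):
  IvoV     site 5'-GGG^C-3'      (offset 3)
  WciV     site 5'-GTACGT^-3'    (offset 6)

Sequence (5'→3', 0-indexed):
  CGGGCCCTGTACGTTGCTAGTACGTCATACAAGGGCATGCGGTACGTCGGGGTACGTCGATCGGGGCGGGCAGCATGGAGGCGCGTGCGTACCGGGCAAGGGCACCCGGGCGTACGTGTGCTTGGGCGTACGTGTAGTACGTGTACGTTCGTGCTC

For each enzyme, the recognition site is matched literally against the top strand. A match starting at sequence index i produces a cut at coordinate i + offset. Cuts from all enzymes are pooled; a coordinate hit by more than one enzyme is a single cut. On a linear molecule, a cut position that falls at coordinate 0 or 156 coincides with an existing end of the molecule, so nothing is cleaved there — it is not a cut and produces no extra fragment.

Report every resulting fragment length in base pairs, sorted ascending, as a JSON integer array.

Per-enzyme occurrences:
  IvoV (GGGC, off=3): starts [1, 32, 63, 67, 93, 99, 107, 123] → cuts [4, 35, 66, 70, 96, 102, 110, 126]
  WciV (GTACGT, off=6): starts [8, 19, 41, 51, 111, 127, 136, 142] → cuts [14, 25, 47, 57, 117, 133, 142, 148]

Pooled cuts: [4, 14, 25, 35, 47, 57, 66, 70, 96, 102, 110, 117, 126, 133, 142, 148]

Fragment lengths:
  [0,4): 4 bp
  [4,14): 10 bp
  [14,25): 11 bp
  [25,35): 10 bp
  [35,47): 12 bp
  [47,57): 10 bp
  [57,66): 9 bp
  [66,70): 4 bp
  [70,96): 26 bp
  [96,102): 6 bp
  [102,110): 8 bp
  [110,117): 7 bp
  [117,126): 9 bp
  [126,133): 7 bp
  [133,142): 9 bp
  [142,148): 6 bp
  [148,156): 8 bp

[4,4,6,6,7,7,8,8,9,9,9,10,10,10,11,12,26]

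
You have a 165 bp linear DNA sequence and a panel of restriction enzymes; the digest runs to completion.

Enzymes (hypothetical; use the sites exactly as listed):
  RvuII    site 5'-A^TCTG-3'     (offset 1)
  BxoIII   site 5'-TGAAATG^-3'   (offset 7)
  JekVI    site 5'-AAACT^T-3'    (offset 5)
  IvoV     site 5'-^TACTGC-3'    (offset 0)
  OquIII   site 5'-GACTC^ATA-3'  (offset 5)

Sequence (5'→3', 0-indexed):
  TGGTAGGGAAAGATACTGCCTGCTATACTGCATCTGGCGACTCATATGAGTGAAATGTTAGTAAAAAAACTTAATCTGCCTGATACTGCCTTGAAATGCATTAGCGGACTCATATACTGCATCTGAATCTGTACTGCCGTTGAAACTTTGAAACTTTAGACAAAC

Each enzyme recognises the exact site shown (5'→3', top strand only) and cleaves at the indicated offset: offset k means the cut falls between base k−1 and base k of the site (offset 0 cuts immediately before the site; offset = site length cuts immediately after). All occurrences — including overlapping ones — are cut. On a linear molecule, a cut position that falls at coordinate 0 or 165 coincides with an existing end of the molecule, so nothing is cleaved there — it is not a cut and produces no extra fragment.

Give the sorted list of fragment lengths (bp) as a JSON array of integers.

Scan for sites:
  RvuII (ATCTG, off=1): starts [31, 73, 120, 126] → cuts [32, 74, 121, 127]
  BxoIII (TGAAATG, off=7): starts [50, 91] → cuts [57, 98]
  JekVI (AAACTT, off=5): starts [66, 142, 150] → cuts [71, 147, 155]
  IvoV (TACTGC, off=0): starts [13, 25, 83, 114, 131] → cuts [13, 25, 83, 114, 131]
  OquIII (GACTCATA, off=5): starts [38, 106] → cuts [43, 111]

All cut coordinates (distinct, sorted): [13, 25, 32, 43, 57, 71, 74, 83, 98, 111, 114, 121, 127, 131, 147, 155]

Fragments:
  [0,13): 13 bp
  [13,25): 12 bp
  [25,32): 7 bp
  [32,43): 11 bp
  [43,57): 14 bp
  [57,71): 14 bp
  [71,74): 3 bp
  [74,83): 9 bp
  [83,98): 15 bp
  [98,111): 13 bp
  [111,114): 3 bp
  [114,121): 7 bp
  [121,127): 6 bp
  [127,131): 4 bp
  [131,147): 16 bp
  [147,155): 8 bp
  [155,165): 10 bp

[3,3,4,6,7,7,8,9,10,11,12,13,13,14,14,15,16]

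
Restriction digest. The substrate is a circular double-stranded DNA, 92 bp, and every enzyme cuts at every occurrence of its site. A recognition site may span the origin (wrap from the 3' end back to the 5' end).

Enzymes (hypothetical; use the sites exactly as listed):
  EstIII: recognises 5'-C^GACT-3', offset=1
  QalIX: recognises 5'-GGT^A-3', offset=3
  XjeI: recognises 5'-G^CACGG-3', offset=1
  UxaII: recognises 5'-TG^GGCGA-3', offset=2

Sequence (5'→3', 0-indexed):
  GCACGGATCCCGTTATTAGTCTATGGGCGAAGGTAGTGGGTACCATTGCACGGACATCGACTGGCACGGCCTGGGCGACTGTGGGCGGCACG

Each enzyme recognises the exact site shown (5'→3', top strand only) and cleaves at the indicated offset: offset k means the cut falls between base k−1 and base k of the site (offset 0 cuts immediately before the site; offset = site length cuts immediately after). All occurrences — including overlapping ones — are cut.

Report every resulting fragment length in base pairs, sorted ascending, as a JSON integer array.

Scan for sites:
  EstIII (CGACT, off=1): starts [57, 75] → cuts [58, 76]
  QalIX (GGTA, off=3): starts [31, 38] → cuts [34, 41]
  XjeI (GCACGG, off=1): starts [0, 47, 63, 87] → cuts [1, 48, 64, 88]
  UxaII (TGGGCGA, off=2): starts [23, 71] → cuts [25, 73]

Pooled cuts: [1, 25, 34, 41, 48, 58, 64, 73, 76, 88]

Fragments:
  1→25: 24 bp
  25→34: 9 bp
  34→41: 7 bp
  41→48: 7 bp
  48→58: 10 bp
  58→64: 6 bp
  64→73: 9 bp
  73→76: 3 bp
  76→88: 12 bp
  88→1 (wrap): 92-88+1 = 5 bp

[3,5,6,7,7,9,9,10,12,24]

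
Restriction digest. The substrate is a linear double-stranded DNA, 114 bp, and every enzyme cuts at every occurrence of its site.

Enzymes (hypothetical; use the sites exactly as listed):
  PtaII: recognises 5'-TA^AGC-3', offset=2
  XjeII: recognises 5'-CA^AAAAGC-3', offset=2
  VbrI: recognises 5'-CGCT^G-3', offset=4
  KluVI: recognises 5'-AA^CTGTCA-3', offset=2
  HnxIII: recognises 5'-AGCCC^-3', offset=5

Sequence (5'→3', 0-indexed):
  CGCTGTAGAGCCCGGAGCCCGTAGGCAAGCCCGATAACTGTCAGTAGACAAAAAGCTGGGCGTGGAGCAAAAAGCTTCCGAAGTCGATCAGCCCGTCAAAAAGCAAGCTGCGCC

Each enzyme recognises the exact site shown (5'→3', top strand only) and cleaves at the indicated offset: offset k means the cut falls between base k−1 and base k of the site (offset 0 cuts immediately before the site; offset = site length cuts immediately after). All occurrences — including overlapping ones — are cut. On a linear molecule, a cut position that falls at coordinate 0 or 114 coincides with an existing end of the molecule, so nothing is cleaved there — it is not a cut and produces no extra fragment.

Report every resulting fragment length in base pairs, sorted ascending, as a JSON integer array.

Per-enzyme occurrences:
  PtaII (TAAGC, off=2): no sites
  XjeII (CAAAAAGC, off=2): starts [48, 67, 96] → cuts [50, 69, 98]
  VbrI (CGCTG, off=4): starts [0] → cuts [4]
  KluVI (AACTGTCA, off=2): starts [35] → cuts [37]
  HnxIII (AGCCC, off=5): starts [8, 15, 27, 89] → cuts [13, 20, 32, 94]

All cut coordinates (distinct, sorted): [4, 13, 20, 32, 37, 50, 69, 94, 98]

Fragment lengths:
  [0,4): 4 bp
  [4,13): 9 bp
  [13,20): 7 bp
  [20,32): 12 bp
  [32,37): 5 bp
  [37,50): 13 bp
  [50,69): 19 bp
  [69,94): 25 bp
  [94,98): 4 bp
  [98,114): 16 bp

[4,4,5,7,9,12,13,16,19,25]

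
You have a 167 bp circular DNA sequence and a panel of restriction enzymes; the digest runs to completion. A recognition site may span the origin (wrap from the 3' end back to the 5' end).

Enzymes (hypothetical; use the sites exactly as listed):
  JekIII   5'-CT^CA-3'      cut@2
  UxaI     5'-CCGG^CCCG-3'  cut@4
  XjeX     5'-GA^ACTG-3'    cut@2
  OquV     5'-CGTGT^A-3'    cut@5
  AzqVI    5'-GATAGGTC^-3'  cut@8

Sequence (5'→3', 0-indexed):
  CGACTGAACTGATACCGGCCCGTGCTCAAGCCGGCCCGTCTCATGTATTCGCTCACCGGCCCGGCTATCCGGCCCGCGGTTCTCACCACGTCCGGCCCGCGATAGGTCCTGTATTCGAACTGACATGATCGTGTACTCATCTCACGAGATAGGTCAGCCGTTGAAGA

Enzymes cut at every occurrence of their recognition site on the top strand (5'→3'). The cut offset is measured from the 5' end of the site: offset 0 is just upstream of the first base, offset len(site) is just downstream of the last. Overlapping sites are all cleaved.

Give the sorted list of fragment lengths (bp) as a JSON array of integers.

Scan for sites:
  JekIII CTCA/2: at [24, 39, 51, 81, 135, 140] ⇒ [26, 41, 53, 83, 137, 142]
  UxaI CCGGCCCG/4: at [14, 30, 55, 68, 91] ⇒ [18, 34, 59, 72, 95]
  XjeX GAACTG/2: at [5, 116] ⇒ [7, 118]
  OquV CGTGTA/5: at [129] ⇒ [134]
  AzqVI GATAGGTC/8: at [100, 147] ⇒ [108, 155]

Pooled cuts: [7, 18, 26, 34, 41, 53, 59, 72, 83, 95, 108, 118, 134, 137, 142, 155]

Fragment lengths:
  7→18: 11 bp
  18→26: 8 bp
  26→34: 8 bp
  34→41: 7 bp
  41→53: 12 bp
  53→59: 6 bp
  59→72: 13 bp
  72→83: 11 bp
  83→95: 12 bp
  95→108: 13 bp
  108→118: 10 bp
  118→134: 16 bp
  134→137: 3 bp
  137→142: 5 bp
  142→155: 13 bp
  155→7 (wrap): 167-155+7 = 19 bp

[3,5,6,7,8,8,10,11,11,12,12,13,13,13,16,19]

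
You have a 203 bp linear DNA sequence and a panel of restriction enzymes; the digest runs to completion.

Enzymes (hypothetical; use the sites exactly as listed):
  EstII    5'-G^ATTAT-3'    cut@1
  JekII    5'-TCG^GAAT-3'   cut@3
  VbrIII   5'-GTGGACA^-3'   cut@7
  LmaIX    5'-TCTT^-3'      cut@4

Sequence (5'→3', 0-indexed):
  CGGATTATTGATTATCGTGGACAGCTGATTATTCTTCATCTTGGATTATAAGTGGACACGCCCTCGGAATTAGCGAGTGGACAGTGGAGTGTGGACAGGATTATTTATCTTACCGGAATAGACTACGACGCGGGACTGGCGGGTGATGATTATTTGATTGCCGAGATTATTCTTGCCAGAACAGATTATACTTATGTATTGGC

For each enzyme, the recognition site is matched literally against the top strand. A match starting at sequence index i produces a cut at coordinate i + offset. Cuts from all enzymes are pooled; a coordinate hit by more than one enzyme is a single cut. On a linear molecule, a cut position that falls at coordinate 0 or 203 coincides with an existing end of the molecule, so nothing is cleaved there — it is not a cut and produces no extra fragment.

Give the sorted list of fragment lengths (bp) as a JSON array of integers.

Site scan:
  EstII (GATTAT, off=1): starts [2, 9, 26, 43, 98, 147, 164, 183] → cuts [3, 10, 27, 44, 99, 148, 165, 184]
  JekII (TCGGAAT, off=3): starts [63] → cuts [66]
  VbrIII (GTGGACA, off=7): starts [16, 51, 76, 90] → cuts [23, 58, 83, 97]
  LmaIX (TCTT, off=4): starts [32, 38, 107, 170] → cuts [36, 42, 111, 174]

All cut coordinates (distinct, sorted): [3, 10, 23, 27, 36, 42, 44, 58, 66, 83, 97, 99, 111, 148, 165, 174, 184]

Fragments:
  [0,3): 3 bp
  [3,10): 7 bp
  [10,23): 13 bp
  [23,27): 4 bp
  [27,36): 9 bp
  [36,42): 6 bp
  [42,44): 2 bp
  [44,58): 14 bp
  [58,66): 8 bp
  [66,83): 17 bp
  [83,97): 14 bp
  [97,99): 2 bp
  [99,111): 12 bp
  [111,148): 37 bp
  [148,165): 17 bp
  [165,174): 9 bp
  [174,184): 10 bp
  [184,203): 19 bp

[2,2,3,4,6,7,8,9,9,10,12,13,14,14,17,17,19,37]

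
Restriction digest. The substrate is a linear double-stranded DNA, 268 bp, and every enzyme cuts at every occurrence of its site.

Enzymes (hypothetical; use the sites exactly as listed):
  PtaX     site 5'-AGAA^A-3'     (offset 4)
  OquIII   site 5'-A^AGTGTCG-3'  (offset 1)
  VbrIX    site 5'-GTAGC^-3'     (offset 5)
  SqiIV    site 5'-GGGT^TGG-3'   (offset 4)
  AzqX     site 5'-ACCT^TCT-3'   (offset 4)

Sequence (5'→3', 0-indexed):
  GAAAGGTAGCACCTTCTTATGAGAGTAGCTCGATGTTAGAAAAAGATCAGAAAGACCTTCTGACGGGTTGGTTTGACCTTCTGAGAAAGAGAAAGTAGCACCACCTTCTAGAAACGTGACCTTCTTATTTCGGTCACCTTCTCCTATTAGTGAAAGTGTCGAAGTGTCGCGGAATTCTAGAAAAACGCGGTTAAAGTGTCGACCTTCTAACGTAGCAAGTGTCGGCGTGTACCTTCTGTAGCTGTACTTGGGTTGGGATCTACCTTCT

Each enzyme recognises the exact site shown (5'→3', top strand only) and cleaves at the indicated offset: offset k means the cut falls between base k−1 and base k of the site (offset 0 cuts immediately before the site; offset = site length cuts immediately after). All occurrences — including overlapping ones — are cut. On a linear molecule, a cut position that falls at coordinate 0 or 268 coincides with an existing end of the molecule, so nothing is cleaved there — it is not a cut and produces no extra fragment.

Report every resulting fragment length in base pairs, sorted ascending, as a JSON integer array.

[1,3,4,6,6,6,7,7,8,8,8,9,10,10,11,11,11,11,11,12,12,12,15,15,17,17,20]

Per-enzyme occurrences:
  PtaX (AGAAA, off=4): starts [37, 48, 83, 89, 109, 178] → cuts [41, 52, 87, 93, 113, 182]
  OquIII (AAGTGTCG, off=1): starts [153, 161, 193, 216] → cuts [154, 162, 194, 217]
  VbrIX (GTAGC, off=5): starts [5, 24, 94, 211, 237] → cuts [10, 29, 99, 216, 242]
  SqiIV (GGGTTGG, off=4): starts [64, 249] → cuts [68, 253]
  AzqX (ACCTTCT, off=4): starts [10, 54, 75, 102, 118, 135, 201, 230, 261] → cuts [14, 58, 79, 106, 122, 139, 205, 234, 265]

Pooled cuts: [10, 14, 29, 41, 52, 58, 68, 79, 87, 93, 99, 106, 113, 122, 139, 154, 162, 182, 194, 205, 216, 217, 234, 242, 253, 265]

Fragment lengths:
  [0,10): 10 bp
  [10,14): 4 bp
  [14,29): 15 bp
  [29,41): 12 bp
  [41,52): 11 bp
  [52,58): 6 bp
  [58,68): 10 bp
  [68,79): 11 bp
  [79,87): 8 bp
  [87,93): 6 bp
  [93,99): 6 bp
  [99,106): 7 bp
  [106,113): 7 bp
  [113,122): 9 bp
  [122,139): 17 bp
  [139,154): 15 bp
  [154,162): 8 bp
  [162,182): 20 bp
  [182,194): 12 bp
  [194,205): 11 bp
  [205,216): 11 bp
  [216,217): 1 bp
  [217,234): 17 bp
  [234,242): 8 bp
  [242,253): 11 bp
  [253,265): 12 bp
  [265,268): 3 bp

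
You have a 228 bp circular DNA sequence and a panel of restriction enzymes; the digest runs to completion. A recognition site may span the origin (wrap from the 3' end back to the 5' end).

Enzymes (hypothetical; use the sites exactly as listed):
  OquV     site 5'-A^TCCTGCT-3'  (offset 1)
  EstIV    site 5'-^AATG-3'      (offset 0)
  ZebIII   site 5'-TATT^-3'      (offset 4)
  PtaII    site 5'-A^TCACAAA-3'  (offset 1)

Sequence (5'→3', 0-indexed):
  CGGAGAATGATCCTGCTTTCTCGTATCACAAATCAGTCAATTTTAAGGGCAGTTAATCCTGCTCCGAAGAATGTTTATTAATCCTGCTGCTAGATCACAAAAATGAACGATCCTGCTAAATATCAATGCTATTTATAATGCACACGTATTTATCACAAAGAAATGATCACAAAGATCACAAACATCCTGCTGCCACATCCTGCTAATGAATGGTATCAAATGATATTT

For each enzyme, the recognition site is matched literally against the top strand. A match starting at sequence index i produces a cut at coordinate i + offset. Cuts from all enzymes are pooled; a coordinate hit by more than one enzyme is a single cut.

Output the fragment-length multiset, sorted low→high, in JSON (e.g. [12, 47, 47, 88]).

Scan for sites:
  OquV ATCCTGCT/1: at [9, 55, 80, 109, 183, 196] ⇒ [10, 56, 81, 110, 184, 197]
  EstIV AATG/0: at [5, 69, 101, 124, 136, 161, 204, 208, 218] ⇒ [5, 69, 101, 124, 136, 161, 204, 208, 218]
  ZebIII TATT/4: at [75, 129, 146, 223] ⇒ [79, 133, 150, 227]
  PtaII ATCACAAA/1: at [24, 93, 151, 165, 174] ⇒ [25, 94, 152, 166, 175]

Pooled cuts: [5, 10, 25, 56, 69, 79, 81, 94, 101, 110, 124, 133, 136, 150, 152, 161, 166, 175, 184, 197, 204, 208, 218, 227]

Fragments:
  5→10: 5 bp
  10→25: 15 bp
  25→56: 31 bp
  56→69: 13 bp
  69→79: 10 bp
  79→81: 2 bp
  81→94: 13 bp
  94→101: 7 bp
  101→110: 9 bp
  110→124: 14 bp
  124→133: 9 bp
  133→136: 3 bp
  136→150: 14 bp
  150→152: 2 bp
  152→161: 9 bp
  161→166: 5 bp
  166→175: 9 bp
  175→184: 9 bp
  184→197: 13 bp
  197→204: 7 bp
  204→208: 4 bp
  208→218: 10 bp
  218→227: 9 bp
  227→5 (wrap): 228-227+5 = 6 bp

[2,2,3,4,5,5,6,7,7,9,9,9,9,9,9,10,10,13,13,13,14,14,15,31]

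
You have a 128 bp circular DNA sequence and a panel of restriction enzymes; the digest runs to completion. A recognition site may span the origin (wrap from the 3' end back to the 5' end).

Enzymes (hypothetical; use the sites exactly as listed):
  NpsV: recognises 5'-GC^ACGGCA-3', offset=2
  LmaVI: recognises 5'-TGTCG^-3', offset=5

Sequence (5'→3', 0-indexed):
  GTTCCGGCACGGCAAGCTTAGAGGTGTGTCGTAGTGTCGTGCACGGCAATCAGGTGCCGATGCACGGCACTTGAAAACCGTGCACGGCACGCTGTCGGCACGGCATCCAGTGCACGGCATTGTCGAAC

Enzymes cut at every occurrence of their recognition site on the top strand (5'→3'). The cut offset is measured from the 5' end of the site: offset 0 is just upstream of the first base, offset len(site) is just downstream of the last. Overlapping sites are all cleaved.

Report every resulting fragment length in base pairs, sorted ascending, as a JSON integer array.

[2,3,8,11,12,14,14,20,21,23]

Scan for sites:
  NpsV GCACGGCA/2: at [6, 40, 61, 81, 97, 111] ⇒ [8, 42, 63, 83, 99, 113]
  LmaVI TGTCG/5: at [26, 34, 92, 120] ⇒ [31, 39, 97, 125]

Pooled cuts: [8, 31, 39, 42, 63, 83, 97, 99, 113, 125]

Fragments:
  8→31: 23 bp
  31→39: 8 bp
  39→42: 3 bp
  42→63: 21 bp
  63→83: 20 bp
  83→97: 14 bp
  97→99: 2 bp
  99→113: 14 bp
  113→125: 12 bp
  125→8 (wrap): 128-125+8 = 11 bp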